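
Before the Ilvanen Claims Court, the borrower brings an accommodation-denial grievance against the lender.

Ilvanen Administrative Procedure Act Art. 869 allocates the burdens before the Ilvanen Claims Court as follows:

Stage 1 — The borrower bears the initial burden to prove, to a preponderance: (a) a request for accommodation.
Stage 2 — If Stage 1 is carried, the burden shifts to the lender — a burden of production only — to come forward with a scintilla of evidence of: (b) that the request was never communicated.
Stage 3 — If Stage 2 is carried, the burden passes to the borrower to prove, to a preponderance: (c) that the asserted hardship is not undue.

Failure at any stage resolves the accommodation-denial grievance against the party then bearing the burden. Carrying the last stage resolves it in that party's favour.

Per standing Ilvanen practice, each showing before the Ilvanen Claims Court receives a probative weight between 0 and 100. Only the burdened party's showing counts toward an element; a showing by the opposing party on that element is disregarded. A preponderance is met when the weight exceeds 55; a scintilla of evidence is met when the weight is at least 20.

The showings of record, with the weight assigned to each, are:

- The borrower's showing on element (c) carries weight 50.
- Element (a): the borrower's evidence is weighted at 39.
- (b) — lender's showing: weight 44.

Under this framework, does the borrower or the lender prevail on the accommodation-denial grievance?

lender

Stage 1 — burden on borrower; standard: a preponderance (weight exceeds 55).
    (a): 39 ≤ 55 [not met]
  Stage 1 not carried; the borrower fails its burden.
The analysis ends at Stage 1; the lender prevails.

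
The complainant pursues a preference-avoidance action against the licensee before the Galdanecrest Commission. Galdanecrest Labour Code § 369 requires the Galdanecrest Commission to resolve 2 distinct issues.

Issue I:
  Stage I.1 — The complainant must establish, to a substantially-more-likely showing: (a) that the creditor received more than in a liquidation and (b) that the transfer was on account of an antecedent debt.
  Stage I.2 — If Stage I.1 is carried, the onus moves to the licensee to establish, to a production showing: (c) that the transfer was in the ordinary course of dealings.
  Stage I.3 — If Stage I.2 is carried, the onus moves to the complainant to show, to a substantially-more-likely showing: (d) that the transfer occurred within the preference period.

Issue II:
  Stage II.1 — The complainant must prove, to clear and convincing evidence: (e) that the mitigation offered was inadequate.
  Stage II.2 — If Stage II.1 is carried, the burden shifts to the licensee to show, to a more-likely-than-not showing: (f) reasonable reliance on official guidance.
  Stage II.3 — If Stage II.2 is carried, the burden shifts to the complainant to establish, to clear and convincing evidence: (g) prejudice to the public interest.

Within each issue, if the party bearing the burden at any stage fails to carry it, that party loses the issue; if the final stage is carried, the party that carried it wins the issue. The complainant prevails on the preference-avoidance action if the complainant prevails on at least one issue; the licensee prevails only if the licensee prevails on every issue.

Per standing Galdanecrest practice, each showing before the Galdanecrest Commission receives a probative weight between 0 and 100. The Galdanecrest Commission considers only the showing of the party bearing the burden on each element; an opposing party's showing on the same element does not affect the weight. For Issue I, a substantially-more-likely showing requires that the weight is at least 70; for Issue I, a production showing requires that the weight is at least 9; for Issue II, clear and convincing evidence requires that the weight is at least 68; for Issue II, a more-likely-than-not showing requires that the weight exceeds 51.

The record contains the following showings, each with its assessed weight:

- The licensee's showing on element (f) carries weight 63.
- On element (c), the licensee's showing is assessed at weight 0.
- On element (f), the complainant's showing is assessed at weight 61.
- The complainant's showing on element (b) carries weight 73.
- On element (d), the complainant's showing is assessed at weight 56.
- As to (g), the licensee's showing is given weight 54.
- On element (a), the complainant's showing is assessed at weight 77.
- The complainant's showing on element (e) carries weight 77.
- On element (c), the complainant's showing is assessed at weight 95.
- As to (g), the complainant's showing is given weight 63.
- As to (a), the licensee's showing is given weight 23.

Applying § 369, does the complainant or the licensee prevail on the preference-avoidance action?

complainant

— Issue I —
At Stage I.1 the complainant must meet a substantially-more-likely showing (weight is at least 70): on (a) the weight is 77 (the licensee's 23 is given no effect), ≥ 70, so (a) meets the standard; on (b) the weight is 73, which does reach 70, so (b) meets the standard.
  Stage I.1 is satisfied; the onus moves to the licensee.
At Stage I.2 the licensee must meet a production showing (weight is at least 9): on (c) the weight is 0 (the complainant's 95 is given no effect), which does not reach 9, so (c) does not meet the standard.
  Stage I.2 not carried; the licensee fails its burden.
So the complainant prevails on this issue.
— Issue II —
At Stage II.1 the complainant must meet clear and convincing evidence (weight is at least 68): on (e) the weight is 77, ≥ 68, so (e) meets the standard.
  The complainant carries Stage II.1; the licensee now bears the burden.
At Stage II.2 the licensee must meet a more-likely-than-not showing (weight exceeds 51): on (f) the weight is 63 (the complainant's 61 is given no effect), which does exceed 51, so (f) meets the standard.
  Stage II.2 carried; the burden shifts to the complainant.
At Stage II.3 the complainant must meet clear and convincing evidence (weight is at least 68): on (g) the weight is 63 (the licensee's 54 is given no effect), < 68, so (g) does not meet the standard.
  The complainant does not carry Stage II.3.
The licensee prevails on this issue.
Per-issue: Issue I → complainant; Issue II → licensee. The complainant must prevail on at least one issue; overall, the complainant prevails.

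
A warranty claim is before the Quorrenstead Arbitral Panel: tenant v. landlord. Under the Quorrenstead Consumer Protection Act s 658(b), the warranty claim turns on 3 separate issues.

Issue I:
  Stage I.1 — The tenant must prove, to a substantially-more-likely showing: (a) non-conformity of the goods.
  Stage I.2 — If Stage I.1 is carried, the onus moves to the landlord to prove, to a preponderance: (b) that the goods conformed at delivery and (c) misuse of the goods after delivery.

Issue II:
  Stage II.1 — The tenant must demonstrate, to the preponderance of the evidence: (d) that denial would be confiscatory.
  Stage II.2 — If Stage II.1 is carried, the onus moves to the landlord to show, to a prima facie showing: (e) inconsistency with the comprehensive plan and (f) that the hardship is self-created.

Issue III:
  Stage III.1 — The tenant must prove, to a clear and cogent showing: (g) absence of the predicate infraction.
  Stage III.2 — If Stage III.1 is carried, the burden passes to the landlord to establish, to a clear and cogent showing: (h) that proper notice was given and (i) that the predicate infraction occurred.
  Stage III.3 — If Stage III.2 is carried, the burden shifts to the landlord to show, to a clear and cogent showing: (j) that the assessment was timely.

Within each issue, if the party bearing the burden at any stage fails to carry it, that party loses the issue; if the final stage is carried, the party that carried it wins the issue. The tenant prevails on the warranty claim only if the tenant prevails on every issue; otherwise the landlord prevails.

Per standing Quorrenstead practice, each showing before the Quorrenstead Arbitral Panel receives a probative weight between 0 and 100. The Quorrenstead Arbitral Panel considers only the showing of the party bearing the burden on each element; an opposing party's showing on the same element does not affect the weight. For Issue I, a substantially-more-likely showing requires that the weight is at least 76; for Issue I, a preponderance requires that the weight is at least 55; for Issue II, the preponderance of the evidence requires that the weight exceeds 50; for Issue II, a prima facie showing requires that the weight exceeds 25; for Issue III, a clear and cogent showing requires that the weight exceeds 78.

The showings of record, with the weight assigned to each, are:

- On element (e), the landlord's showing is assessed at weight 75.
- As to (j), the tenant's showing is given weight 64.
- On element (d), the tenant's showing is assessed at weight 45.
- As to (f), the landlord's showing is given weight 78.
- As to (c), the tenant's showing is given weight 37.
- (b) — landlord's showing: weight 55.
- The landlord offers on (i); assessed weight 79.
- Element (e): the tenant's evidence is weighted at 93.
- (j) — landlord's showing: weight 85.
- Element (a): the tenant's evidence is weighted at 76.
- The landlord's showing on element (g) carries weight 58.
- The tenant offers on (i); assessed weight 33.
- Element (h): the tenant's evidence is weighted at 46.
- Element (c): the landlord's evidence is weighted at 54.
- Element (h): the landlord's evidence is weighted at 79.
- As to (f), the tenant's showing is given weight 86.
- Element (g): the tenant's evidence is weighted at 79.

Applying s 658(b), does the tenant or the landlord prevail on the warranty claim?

— Issue I —
Stage I.1 — burden on tenant; standard: a substantially-more-likely showing (weight is at least 76).
    (a): 76 ≥ 76 [met]
  Stage I.1 is satisfied; the onus moves to the landlord.
Stage I.2 — burden on landlord; standard: a preponderance (weight is at least 55).
    (b): 55 ≥ 55 [met]
    (c): 54 (tenant's 37 disregarded) < 55 [not met]
  Not every element is met, so the landlord fails to carry Stage I.2.
The tenant prevails on this issue.
— Issue II —
At Stage II.1 the tenant must meet the preponderance of the evidence (weight exceeds 50): on (d) the weight is 45, which does not exceed 50, so (d) does not meet the standard.
  Not every element is met, so the tenant fails to carry Stage II.1.
The landlord prevails on this issue.
— Issue III —
Stage III.1 — burden on tenant; standard: a clear and cogent showing (weight exceeds 78).
    (g): 79 (landlord's 58 disregarded) > 78 [met]
  The tenant carries Stage III.1; the landlord now bears the burden.
Stage III.2 — burden on landlord; standard: a clear and cogent showing (weight exceeds 78).
    (h): 79 (tenant's 46 disregarded) > 78 [met]
    (i): 79 (tenant's 33 disregarded) > 78 [met]
  Stage III.2 is satisfied; the landlord continues to bear the burden.
Stage III.3 — burden on landlord; standard: a clear and cogent showing (weight exceeds 78).
    (j): 85 (tenant's 64 disregarded) > 78 [met]
  The landlord carries the last stage.
All stages carried — the landlord prevails on this issue.
Per-issue: Issue I → tenant; Issue II → landlord; Issue III → landlord. The tenant must prevail on every issue; overall, the landlord prevails.

landlord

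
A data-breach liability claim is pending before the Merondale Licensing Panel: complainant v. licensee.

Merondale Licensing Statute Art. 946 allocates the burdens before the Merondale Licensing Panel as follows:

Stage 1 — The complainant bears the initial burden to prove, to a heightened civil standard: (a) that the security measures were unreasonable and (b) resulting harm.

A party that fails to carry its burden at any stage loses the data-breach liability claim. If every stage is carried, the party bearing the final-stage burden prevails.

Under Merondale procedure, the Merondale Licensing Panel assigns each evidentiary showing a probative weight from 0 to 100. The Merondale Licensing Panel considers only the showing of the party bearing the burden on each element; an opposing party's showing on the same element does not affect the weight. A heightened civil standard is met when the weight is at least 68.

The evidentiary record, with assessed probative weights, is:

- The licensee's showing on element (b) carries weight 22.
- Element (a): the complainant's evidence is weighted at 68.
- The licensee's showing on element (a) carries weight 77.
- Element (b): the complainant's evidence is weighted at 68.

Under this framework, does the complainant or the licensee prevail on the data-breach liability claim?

At Stage 1 the complainant must meet a heightened civil standard (weight is at least 68): on (a) the weight is 68 (the licensee's 77 is given no effect), ≥ 68, so (a) meets the standard; on (b) the weight is 68 (the licensee's 22 is given no effect), ≥ 68, so (b) meets the standard.
  All elements met at the final stage.
All stages carried — the complainant prevails.

complainant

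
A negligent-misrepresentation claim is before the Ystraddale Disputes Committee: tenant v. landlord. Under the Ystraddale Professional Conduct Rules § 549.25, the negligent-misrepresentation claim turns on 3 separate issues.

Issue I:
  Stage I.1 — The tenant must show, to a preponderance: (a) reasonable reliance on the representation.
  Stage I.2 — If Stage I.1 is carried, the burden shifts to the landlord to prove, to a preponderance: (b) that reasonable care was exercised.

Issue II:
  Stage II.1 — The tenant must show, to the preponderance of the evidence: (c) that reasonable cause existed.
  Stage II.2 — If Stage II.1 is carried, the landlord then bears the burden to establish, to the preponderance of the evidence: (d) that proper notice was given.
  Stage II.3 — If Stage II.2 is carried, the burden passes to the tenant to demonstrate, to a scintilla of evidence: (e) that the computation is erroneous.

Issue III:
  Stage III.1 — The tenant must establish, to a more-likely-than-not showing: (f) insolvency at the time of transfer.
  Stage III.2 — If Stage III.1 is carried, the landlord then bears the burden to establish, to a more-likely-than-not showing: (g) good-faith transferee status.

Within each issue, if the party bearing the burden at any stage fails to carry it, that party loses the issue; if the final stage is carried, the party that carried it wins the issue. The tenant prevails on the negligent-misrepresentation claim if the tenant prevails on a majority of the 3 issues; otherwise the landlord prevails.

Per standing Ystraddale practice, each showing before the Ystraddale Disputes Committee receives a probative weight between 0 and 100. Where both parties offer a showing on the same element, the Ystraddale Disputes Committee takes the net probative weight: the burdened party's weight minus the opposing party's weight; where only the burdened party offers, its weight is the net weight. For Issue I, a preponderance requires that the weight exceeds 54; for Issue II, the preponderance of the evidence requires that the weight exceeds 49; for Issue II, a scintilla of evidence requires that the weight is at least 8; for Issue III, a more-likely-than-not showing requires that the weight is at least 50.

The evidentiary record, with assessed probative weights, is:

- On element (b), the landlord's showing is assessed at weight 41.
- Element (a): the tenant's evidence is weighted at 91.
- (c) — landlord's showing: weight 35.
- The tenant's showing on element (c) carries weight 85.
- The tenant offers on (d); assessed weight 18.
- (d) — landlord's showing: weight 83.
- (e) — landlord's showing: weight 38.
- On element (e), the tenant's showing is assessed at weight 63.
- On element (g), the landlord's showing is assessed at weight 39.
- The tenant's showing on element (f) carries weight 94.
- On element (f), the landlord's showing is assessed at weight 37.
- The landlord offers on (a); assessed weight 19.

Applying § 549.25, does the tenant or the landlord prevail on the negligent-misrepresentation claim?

tenant

— Issue I —
Stage I.1 (tenant, a preponderance, weight exceeds 54): (a) net 91−19=72 > 54 — meets.
  All elements met. The burden passes to the landlord.
Stage I.2 (landlord, a preponderance, weight exceeds 54): (b) 41 ≤ 54 — fails.
  The landlord does not carry Stage I.2.
The analysis ends at Stage I.2; the tenant prevails on this issue.
— Issue II —
Stage II.1 — burden on tenant; standard: the preponderance of the evidence (weight exceeds 49).
    (c): 85 − 35 = 50 > 49 [met]
  All elements met. The burden passes to the landlord.
Stage II.2 — burden on landlord; standard: the preponderance of the evidence (weight exceeds 49).
    (d): 83 − 18 = 65 > 49 [met]
  Stage II.2 is satisfied; the onus moves to the tenant.
Stage II.3 — burden on tenant; standard: a scintilla of evidence (weight is at least 8).
    (e): 63 − 38 = 25 ≥ 8 [met]
  Stage II.3 carried; the final stage is satisfied.
With every stage satisfied, the tenant prevails on this issue.
— Issue III —
Stage III.1 — burden on tenant; standard: a more-likely-than-not showing (weight is at least 50).
    (f): 94 − 37 = 57 ≥ 50 [met]
  The tenant carries Stage III.1; the landlord now bears the burden.
Stage III.2 — burden on landlord; standard: a more-likely-than-not showing (weight is at least 50).
    (g): 39 < 50 [not met]
  Not every element is met, so the landlord fails to carry Stage III.2.
So the tenant prevails on this issue.
Per-issue: Issue I → tenant; Issue II → tenant; Issue III → tenant. The tenant must prevail on a majority of issues; overall, the tenant prevails.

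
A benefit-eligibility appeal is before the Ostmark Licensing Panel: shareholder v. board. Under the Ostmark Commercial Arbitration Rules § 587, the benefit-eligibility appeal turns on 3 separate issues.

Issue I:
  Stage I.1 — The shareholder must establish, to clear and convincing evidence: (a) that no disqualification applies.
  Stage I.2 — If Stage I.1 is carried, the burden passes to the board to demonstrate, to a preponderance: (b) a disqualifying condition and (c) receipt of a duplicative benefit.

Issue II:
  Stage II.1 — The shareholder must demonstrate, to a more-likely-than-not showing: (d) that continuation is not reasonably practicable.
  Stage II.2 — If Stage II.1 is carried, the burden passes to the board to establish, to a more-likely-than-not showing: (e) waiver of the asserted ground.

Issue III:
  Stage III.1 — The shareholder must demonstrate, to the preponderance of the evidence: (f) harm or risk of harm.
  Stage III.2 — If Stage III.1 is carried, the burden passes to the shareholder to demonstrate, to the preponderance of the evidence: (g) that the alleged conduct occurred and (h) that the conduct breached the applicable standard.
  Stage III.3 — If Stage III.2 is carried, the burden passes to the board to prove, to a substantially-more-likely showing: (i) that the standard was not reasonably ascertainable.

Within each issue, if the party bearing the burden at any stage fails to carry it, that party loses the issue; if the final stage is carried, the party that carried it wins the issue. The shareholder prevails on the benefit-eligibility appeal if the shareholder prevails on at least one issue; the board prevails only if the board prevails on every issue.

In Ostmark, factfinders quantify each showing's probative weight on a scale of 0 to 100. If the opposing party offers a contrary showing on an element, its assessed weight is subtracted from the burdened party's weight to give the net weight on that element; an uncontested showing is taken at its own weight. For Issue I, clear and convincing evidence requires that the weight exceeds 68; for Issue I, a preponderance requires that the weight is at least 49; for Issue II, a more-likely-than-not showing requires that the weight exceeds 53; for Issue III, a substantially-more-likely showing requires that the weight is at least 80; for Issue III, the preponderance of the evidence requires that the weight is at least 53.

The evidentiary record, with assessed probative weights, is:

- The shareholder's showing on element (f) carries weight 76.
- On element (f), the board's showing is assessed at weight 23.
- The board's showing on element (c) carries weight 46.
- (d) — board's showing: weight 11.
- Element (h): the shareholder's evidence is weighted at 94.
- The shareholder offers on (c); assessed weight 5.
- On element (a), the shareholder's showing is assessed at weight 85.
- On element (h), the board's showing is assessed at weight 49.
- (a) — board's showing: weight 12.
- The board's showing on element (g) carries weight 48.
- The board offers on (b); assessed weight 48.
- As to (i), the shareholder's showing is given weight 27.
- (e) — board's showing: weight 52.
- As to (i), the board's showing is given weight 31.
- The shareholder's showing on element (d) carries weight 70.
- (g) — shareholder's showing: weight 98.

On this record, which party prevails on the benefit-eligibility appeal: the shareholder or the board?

shareholder

— Issue I —
At Stage I.1 the shareholder must meet clear and convincing evidence (weight exceeds 68): on (a) the weight is 85 less the opposing 12 gives net 73, > 68, so (a) meets the standard.
  The shareholder carries Stage I.1; the board now bears the burden.
At Stage I.2 the board must meet a preponderance (weight is at least 49): on (b) the weight is 48, < 49, so (b) does not meet the standard; on (c) the weight is 46 less the opposing 5 gives net 41, which does not reach 49, so (c) does not meet the standard.
  Not every element is met, so the board fails to carry Stage I.2.
The shareholder prevails on this issue.
— Issue II —
Stage II.1 — burden on shareholder; standard: a more-likely-than-not showing (weight exceeds 53).
    (d): 70 − 11 = 59 > 53 [met]
  All elements met. The burden passes to the board.
Stage II.2 — burden on board; standard: a more-likely-than-not showing (weight exceeds 53).
    (e): 52 ≤ 53 [not met]
  The board does not carry Stage II.2.
So the shareholder prevails on this issue.
— Issue III —
At Stage III.1 the shareholder must meet the preponderance of the evidence (weight is at least 53): on (f) the weight is 76 less the opposing 23 gives net 53, which does reach 53, so (f) meets the standard.
  Stage III.1 carried; the burden remains with the shareholder.
At Stage III.2 the shareholder must meet the preponderance of the evidence (weight is at least 53): on (g) the weight is 98 less the opposing 48 gives net 50, which does not reach 53, so (g) does not meet the standard; on (h) the weight is 94 less the opposing 49 gives net 45, which does not reach 53, so (h) does not meet the standard.
  Not every element is met, so the shareholder fails to carry Stage III.2.
The board prevails on this issue.
Per-issue: Issue I → shareholder; Issue II → shareholder; Issue III → board. The shareholder must prevail on at least one issue; overall, the shareholder prevails.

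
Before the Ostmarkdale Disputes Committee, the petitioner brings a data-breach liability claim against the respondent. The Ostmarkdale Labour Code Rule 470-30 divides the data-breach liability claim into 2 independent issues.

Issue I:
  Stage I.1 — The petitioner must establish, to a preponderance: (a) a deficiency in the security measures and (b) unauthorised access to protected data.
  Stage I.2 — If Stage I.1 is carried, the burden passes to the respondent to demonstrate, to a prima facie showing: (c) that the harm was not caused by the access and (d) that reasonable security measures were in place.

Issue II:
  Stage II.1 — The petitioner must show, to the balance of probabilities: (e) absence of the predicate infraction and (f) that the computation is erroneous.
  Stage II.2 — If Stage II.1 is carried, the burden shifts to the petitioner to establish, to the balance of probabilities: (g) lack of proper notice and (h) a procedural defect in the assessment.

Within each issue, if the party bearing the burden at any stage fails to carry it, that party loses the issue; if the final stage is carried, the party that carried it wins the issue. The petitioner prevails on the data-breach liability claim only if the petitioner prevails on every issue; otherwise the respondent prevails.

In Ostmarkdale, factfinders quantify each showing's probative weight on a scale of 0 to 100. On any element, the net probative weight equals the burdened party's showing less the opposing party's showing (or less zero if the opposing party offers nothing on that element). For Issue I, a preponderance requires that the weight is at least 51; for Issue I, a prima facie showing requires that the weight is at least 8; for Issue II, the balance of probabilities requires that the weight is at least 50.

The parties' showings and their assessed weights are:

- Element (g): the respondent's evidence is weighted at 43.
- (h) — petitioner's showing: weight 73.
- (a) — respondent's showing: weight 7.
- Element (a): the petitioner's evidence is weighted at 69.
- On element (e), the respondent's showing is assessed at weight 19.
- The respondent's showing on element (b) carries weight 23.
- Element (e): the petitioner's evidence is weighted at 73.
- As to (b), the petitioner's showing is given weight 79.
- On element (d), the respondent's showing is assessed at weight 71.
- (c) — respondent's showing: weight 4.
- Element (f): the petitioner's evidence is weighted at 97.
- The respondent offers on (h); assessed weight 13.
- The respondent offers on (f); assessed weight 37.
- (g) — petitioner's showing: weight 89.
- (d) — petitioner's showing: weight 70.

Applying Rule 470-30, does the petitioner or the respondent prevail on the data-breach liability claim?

— Issue I —
Stage I.1 — burden on petitioner; standard: a preponderance (weight is at least 51).
    (a): 69 − 7 = 62 ≥ 51 [met]
    (b): 79 − 23 = 56 ≥ 51 [met]
  All elements met. The burden passes to the respondent.
Stage I.2 — burden on respondent; standard: a prima facie showing (weight is at least 8).
    (c): 4 < 8 [not met]
    (d): 71 − 70 = 1 < 8 [not met]
  Not every element is met, so the respondent fails to carry Stage I.2.
The petitioner prevails on this issue.
— Issue II —
At Stage II.1 the petitioner must meet the balance of probabilities (weight is at least 50): on (e) the weight is 73 less the opposing 19 gives net 54, which does reach 50, so (e) meets the standard; on (f) the weight is 97 less the opposing 37 gives net 60, which does reach 50, so (f) meets the standard.
  Stage II.1 is satisfied; the petitioner continues to bear the burden.
At Stage II.2 the petitioner must meet the balance of probabilities (weight is at least 50): on (g) the weight is 89 less the opposing 43 gives net 46, which does not reach 50, so (g) does not meet the standard; on (h) the weight is 73 less the opposing 13 gives net 60, which does reach 50, so (h) meets the standard.
  Not every element is met, so the petitioner fails to carry Stage II.2.
So the respondent prevails on this issue.
Per-issue: Issue I → petitioner; Issue II → respondent. The petitioner must prevail on every issue; overall, the respondent prevails.

respondent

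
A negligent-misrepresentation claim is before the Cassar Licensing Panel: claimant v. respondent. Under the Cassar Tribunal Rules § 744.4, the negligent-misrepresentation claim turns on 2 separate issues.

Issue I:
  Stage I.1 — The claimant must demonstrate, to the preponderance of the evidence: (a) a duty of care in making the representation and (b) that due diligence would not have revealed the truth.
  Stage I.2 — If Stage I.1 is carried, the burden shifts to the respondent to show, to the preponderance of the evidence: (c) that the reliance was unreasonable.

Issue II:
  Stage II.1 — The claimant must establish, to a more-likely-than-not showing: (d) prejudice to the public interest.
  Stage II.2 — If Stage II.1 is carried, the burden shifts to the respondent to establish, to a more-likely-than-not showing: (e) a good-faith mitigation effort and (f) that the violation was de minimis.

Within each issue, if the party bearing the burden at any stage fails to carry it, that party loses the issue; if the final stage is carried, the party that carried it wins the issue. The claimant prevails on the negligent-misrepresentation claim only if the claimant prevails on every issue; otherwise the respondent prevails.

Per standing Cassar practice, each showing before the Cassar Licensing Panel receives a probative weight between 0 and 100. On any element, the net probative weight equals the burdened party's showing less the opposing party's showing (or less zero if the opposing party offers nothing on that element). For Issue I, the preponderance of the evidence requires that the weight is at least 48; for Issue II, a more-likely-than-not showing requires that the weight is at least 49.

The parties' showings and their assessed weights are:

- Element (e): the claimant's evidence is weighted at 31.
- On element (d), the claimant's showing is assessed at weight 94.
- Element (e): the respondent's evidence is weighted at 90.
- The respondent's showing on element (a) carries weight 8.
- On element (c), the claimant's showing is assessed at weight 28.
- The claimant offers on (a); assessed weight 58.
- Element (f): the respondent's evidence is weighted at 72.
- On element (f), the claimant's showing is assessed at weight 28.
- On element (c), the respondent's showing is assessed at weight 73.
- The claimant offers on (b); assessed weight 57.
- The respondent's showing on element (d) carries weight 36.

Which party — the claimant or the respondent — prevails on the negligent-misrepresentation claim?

— Issue I —
Stage I.1 (claimant, the preponderance of the evidence, weight is at least 48): (a) net 58−8=50 ≥ 48 — meets; (b) 57 ≥ 48 — meets.
  All elements met. The burden passes to the respondent.
Stage I.2 (respondent, the preponderance of the evidence, weight is at least 48): (c) net 73−28=45 < 48 — fails.
  Not every element is met, so the respondent fails to carry Stage I.2.
The claimant prevails on this issue.
— Issue II —
Stage II.1 — burden on claimant; standard: a more-likely-than-not showing (weight is at least 49).
    (d): 94 − 36 = 58 ≥ 49 [met]
  The claimant carries Stage II.1; the respondent now bears the burden.
Stage II.2 — burden on respondent; standard: a more-likely-than-not showing (weight is at least 49).
    (e): 90 − 31 = 59 ≥ 49 [met]
    (f): 72 − 28 = 44 < 49 [not met]
  Stage II.2 not carried; the respondent fails its burden.
So the claimant prevails on this issue.
Per-issue: Issue I → claimant; Issue II → claimant. The claimant must prevail on every issue; overall, the claimant prevails.

claimant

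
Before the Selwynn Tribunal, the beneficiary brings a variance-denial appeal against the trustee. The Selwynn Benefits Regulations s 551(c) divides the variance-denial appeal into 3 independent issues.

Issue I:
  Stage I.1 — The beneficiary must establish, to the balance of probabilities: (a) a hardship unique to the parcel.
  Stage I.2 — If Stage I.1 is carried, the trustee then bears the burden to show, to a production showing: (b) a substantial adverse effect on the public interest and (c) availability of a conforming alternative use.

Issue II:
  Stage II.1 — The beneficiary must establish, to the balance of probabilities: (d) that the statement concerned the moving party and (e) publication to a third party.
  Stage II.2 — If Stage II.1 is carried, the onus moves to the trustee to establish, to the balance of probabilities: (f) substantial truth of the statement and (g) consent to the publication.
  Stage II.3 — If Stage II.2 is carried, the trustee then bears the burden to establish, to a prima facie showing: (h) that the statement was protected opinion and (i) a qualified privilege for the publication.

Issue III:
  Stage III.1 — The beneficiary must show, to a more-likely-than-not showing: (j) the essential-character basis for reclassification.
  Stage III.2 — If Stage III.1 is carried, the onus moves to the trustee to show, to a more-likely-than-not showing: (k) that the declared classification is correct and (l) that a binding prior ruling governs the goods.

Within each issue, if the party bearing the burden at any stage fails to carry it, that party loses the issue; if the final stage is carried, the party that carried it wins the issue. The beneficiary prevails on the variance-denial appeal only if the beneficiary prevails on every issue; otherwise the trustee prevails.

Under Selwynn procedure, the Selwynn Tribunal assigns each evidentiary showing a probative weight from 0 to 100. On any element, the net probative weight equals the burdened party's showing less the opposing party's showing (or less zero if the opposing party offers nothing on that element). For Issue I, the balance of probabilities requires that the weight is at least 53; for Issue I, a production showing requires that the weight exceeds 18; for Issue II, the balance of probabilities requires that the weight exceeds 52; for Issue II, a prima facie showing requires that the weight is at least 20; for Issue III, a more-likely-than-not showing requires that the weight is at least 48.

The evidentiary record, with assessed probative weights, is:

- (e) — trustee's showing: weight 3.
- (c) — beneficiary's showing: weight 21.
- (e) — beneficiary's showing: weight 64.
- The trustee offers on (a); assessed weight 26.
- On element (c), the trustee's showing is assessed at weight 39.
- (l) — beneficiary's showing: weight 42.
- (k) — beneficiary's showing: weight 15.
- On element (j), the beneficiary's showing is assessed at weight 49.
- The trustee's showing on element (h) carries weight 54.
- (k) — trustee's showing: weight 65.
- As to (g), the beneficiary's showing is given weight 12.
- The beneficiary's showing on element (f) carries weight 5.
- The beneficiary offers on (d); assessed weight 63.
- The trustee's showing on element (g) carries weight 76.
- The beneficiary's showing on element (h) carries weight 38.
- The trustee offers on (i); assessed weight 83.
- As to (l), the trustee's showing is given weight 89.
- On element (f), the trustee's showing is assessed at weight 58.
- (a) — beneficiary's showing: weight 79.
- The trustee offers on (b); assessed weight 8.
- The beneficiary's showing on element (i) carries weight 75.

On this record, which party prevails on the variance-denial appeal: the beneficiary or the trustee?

— Issue I —
Stage I.1 (beneficiary, the balance of probabilities, weight is at least 53): (a) net 79−26=53 ≥ 53 — meets.
  The beneficiary carries Stage I.1; the trustee now bears the burden.
Stage I.2 (trustee, a production showing, weight exceeds 18): (b) 8 ≤ 18 — fails; (c) net 39−21=18 ≤ 18 — fails.
  The trustee does not carry Stage I.2.
So the beneficiary prevails on this issue.
— Issue II —
Stage II.1 (beneficiary, the balance of probabilities, weight exceeds 52): (d) 63 > 52 — meets; (e) net 64−3=61 > 52 — meets.
  Stage II.1 is satisfied; the onus moves to the trustee.
Stage II.2 (trustee, the balance of probabilities, weight exceeds 52): (f) net 58−5=53 > 52 — meets; (g) net 76−12=64 > 52 — meets.
  Stage II.2 carried; the burden remains with the trustee.
Stage II.3 (trustee, a prima facie showing, weight is at least 20): (h) net 54−38=16 < 20 — fails; (i) net 83−75=8 < 20 — fails.
  The trustee does not carry Stage II.3.
The beneficiary prevails on this issue.
— Issue III —
At Stage III.1 the beneficiary must meet a more-likely-than-not showing (weight is at least 48): on (j) the weight is 49, ≥ 48, so (j) meets the standard.
  Stage III.1 carried; the burden shifts to the trustee.
At Stage III.2 the trustee must meet a more-likely-than-not showing (weight is at least 48): on (k) the weight is 65 less the opposing 15 gives net 50, which does reach 48, so (k) meets the standard; on (l) the weight is 89 less the opposing 42 gives net 47, < 48, so (l) does not meet the standard.
  Not every element is met, so the trustee fails to carry Stage III.2.
So the beneficiary prevails on this issue.
Per-issue: Issue I → beneficiary; Issue II → beneficiary; Issue III → beneficiary. The beneficiary must prevail on every issue; overall, the beneficiary prevails.

beneficiary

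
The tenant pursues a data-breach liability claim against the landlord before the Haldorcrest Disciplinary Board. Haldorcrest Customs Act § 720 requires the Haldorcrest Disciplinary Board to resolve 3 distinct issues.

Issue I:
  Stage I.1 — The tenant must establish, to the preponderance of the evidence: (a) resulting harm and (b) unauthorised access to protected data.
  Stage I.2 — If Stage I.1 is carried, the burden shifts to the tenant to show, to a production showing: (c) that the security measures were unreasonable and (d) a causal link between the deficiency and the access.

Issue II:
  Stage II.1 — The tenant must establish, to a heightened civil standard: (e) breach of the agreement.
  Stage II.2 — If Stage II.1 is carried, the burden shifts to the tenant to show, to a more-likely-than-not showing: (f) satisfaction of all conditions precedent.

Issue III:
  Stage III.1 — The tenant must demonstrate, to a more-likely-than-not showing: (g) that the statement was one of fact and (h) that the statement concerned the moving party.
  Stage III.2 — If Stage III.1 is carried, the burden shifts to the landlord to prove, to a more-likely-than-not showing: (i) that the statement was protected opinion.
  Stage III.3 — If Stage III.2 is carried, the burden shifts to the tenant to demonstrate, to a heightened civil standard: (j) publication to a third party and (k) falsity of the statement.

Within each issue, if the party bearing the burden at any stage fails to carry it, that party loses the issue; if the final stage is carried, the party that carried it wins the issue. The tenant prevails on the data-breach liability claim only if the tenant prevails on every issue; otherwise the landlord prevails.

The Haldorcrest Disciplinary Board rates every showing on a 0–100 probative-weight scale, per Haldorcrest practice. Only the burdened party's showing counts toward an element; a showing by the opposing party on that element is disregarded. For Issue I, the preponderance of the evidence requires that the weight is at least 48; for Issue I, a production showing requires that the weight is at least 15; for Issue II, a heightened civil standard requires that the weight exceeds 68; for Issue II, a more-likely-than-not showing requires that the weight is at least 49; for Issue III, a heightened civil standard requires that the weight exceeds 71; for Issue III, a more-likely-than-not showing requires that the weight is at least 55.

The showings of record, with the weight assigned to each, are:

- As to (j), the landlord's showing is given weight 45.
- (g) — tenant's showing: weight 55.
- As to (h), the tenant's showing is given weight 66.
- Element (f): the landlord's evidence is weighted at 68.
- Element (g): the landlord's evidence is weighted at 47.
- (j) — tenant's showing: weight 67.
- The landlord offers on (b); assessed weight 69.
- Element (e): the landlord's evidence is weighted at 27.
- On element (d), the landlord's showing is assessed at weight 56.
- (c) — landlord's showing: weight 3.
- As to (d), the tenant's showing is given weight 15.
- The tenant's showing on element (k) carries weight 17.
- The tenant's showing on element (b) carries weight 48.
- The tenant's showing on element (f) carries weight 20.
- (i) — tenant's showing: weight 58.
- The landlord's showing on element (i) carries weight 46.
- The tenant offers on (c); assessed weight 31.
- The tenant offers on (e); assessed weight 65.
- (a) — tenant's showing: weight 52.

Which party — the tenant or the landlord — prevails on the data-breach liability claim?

landlord

— Issue I —
Stage I.1 (tenant, the preponderance of the evidence, weight is at least 48): (a) 52 ≥ 48 — meets; (b) 48 (landlord's 69 disregarded) ≥ 48 — meets.
  Stage I.1 carried; the burden remains with the tenant.
Stage I.2 (tenant, a production showing, weight is at least 15): (c) 31 (landlord's 3 disregarded) ≥ 15 — meets; (d) 15 (landlord's 56 disregarded) ≥ 15 — meets.
  Stage I.2 carried; the final stage is satisfied.
Every stage carried; the tenant prevails on this issue.
— Issue II —
Stage II.1 (tenant, a heightened civil standard, weight exceeds 68): (e) 65 (landlord's 27 disregarded) ≤ 68 — fails.
  Not every element is met, so the tenant fails to carry Stage II.1.
The analysis ends at Stage II.1; the landlord prevails on this issue.
— Issue III —
Stage III.1 (tenant, a more-likely-than-not showing, weight is at least 55): (g) 55 (landlord's 47 disregarded) ≥ 55 — meets; (h) 66 ≥ 55 — meets.
  All elements met. The burden passes to the landlord.
Stage III.2 (landlord, a more-likely-than-not showing, weight is at least 55): (i) 46 (tenant's 58 disregarded) < 55 — fails.
  Not every element is met, so the landlord fails to carry Stage III.2.
The tenant prevails on this issue.
Per-issue: Issue I → tenant; Issue II → landlord; Issue III → tenant. The tenant must prevail on every issue; overall, the landlord prevails.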